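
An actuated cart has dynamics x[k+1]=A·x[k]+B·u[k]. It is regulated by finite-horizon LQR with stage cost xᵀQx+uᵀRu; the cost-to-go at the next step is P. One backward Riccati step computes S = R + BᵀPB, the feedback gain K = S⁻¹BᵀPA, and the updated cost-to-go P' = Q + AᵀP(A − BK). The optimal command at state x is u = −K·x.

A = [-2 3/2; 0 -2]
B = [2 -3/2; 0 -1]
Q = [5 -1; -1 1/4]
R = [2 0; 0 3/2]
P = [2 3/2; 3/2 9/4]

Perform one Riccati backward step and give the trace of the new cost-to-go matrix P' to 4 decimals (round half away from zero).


9.5645

BᵀP = [4.0000 3.0000; -4.5000 -4.5000]
S = R + BᵀPB = [2 0; 0 3/2] + [8.0000 -9.0000; -9.0000 11.2500] = [10.0000 -9.0000; -9.0000 12.7500]
BᵀPA = [-8.0000 0.0000; 9.0000 2.2500]
K = S⁻¹·BᵀPA = [-0.4516 0.4355; 0.3871 0.4839]
A−BK = [-0.5161 1.3548; 0.3871 -1.5161]
AᵀP(A−BK) = [0.9032 -0.8710; -0.8710 3.4113]
P' = Q + AᵀP(A−BK) = [5.9032 -1.8710; -1.8710 3.6613]
tr(P') = 9.5645


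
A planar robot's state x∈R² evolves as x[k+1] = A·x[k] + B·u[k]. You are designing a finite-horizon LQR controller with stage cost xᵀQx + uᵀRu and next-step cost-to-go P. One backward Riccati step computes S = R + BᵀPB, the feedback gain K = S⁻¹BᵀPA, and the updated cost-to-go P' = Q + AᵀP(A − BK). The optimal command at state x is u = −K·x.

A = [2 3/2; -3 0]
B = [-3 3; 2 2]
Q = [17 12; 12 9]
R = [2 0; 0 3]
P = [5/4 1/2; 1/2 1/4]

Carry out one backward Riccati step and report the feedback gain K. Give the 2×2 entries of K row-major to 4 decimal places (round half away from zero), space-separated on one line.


BᵀP = [-2.7500 -1.0000; 4.7500 2.0000]
S = R + BᵀPB = [2 0; 0 3] + [6.2500 -10.2500; -10.2500 18.2500] = [8.2500 -10.2500; -10.2500 21.2500]
BᵀPA = [-2.5000 -4.1250; 3.5000 7.1250]
K = S⁻¹·BᵀPA = [-0.2456 -0.2082; 0.0463 0.2349]
A−BK = [1.1246 0.1708; -2.6014 -0.0534]
AᵀP(A−BK) = [0.4742 0.1575; 0.1575 0.2802]
P' = Q + AᵀP(A−BK) = [17.4742 12.1575; 12.1575 9.2802]
tr(P') = 26.7544

-0.2456 -0.2082 0.0463 0.2349


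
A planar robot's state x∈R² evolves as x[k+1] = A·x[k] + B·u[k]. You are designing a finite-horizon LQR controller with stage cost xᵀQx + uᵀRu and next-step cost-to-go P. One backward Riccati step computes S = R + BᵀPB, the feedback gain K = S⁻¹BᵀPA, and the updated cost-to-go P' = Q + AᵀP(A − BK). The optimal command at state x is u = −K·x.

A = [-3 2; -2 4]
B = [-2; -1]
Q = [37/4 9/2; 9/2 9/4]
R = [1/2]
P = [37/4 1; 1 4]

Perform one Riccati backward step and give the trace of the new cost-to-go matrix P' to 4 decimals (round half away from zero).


BᵀP = [-19.5000 -6.0000]
S = R + BᵀPB = [1/2] + [45.0000] = [45.5000]
BᵀPA = [70.5000 -63.0000]
K = S⁻¹·BᵀPA = [1.5495 -1.3846]
A−BK = [0.0989 -0.7692; -0.4505 2.6154]
AᵀP(A−BK) = [2.0137 -5.8846; -5.8846 29.7692]
P' = Q + AᵀP(A−BK) = [11.2637 -1.3846; -1.3846 32.0192]
tr(P') = 43.2830

43.2830


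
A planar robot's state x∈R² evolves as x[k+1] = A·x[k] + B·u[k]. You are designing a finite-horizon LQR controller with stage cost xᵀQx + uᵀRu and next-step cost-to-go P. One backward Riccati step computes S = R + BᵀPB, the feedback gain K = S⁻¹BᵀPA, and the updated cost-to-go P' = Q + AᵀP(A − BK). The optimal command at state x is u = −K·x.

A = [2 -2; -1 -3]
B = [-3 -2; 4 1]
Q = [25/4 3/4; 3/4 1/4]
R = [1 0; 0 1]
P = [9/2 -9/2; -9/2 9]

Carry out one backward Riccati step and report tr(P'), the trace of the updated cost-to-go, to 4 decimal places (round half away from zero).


15.6678

BᵀP = [-31.5000 49.5000; -13.5000 18.0000]
S = R + BᵀPB = [1 0; 0 1] + [292.5000 112.5000; 112.5000 45.0000] = [293.5000 112.5000; 112.5000 46.0000]
BᵀPA = [-112.5000 -85.5000; -45.0000 -27.0000]
K = S⁻¹·BᵀPA = [-0.1332 -1.0601; -0.6526 2.0056]
A−BK = [0.2954 -1.1690; 0.1853 -0.7653]
AᵀP(A−BK) = [0.6526 -2.0056; -2.0056 8.5152]
P' = Q + AᵀP(A−BK) = [6.9026 -1.2556; -1.2556 8.7652]
tr(P') = 15.6678


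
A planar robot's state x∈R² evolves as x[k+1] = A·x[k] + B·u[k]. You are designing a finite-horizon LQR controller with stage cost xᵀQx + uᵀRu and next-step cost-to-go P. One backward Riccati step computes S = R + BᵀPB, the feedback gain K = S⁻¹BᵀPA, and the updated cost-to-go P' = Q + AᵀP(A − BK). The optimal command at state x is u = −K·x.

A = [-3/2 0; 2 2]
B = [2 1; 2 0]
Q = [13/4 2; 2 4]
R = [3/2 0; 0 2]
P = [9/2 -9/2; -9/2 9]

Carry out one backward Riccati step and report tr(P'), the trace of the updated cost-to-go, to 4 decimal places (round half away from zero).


32.5192

BᵀP = [0.0000 9.0000; 4.5000 -4.5000]
S = R + BᵀPB = [3/2 0; 0 2] + [18.0000 0.0000; 0.0000 4.5000] = [19.5000 0.0000; 0.0000 6.5000]
BᵀPA = [18.0000 18.0000; -15.7500 -9.0000]
K = S⁻¹·BᵀPA = [0.9231 0.9231; -2.4231 -1.3846]
A−BK = [-0.9231 -0.4615; 0.1538 0.1538]
AᵀP(A−BK) = [18.3462 11.0769; 11.0769 6.9231]
P' = Q + AᵀP(A−BK) = [21.5962 13.0769; 13.0769 10.9231]
tr(P') = 32.5192


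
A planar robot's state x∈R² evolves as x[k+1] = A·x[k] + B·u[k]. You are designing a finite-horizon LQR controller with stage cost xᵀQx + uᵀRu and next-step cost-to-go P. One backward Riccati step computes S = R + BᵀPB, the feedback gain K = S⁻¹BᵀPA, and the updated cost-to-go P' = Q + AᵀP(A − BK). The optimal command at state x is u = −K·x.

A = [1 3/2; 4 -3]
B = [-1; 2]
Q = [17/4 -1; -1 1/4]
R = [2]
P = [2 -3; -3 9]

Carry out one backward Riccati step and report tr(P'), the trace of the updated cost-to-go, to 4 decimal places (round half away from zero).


19.7500

BᵀP = [-8.0000 21.0000]
S = R + BᵀPB = [2] + [50.0000] = [52.0000]
BᵀPA = [76.0000 -75.0000]
K = S⁻¹·BᵀPA = [1.4615 -1.4423]
A−BK = [2.4615 0.0577; 1.0769 -0.1154]
AᵀP(A−BK) = [10.9231 -4.3846; -4.3846 4.3269]
P' = Q + AᵀP(A−BK) = [15.1731 -5.3846; -5.3846 4.5769]
tr(P') = 19.7500


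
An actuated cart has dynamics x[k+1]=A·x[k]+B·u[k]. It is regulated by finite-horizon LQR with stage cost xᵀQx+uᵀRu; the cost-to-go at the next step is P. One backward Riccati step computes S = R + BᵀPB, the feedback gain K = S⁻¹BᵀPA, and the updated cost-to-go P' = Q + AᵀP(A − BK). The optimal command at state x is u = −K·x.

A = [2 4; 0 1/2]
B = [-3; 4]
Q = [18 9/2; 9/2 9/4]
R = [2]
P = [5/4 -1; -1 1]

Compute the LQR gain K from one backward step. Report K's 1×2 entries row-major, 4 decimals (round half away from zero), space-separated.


-0.2911 -0.5164

BᵀP = [-7.7500 7.0000]
S = R + BᵀPB = [2] + [51.2500] = [53.2500]
BᵀPA = [-15.5000 -27.5000]
K = S⁻¹·BᵀPA = [-0.2911 -0.5164]
A−BK = [1.1268 2.4507; 1.1643 2.5657]
AᵀP(A−BK) = [0.4883 0.9953; 0.9953 2.0481]
P' = Q + AᵀP(A−BK) = [18.4883 5.4953; 5.4953 4.2981]
tr(P') = 22.7864


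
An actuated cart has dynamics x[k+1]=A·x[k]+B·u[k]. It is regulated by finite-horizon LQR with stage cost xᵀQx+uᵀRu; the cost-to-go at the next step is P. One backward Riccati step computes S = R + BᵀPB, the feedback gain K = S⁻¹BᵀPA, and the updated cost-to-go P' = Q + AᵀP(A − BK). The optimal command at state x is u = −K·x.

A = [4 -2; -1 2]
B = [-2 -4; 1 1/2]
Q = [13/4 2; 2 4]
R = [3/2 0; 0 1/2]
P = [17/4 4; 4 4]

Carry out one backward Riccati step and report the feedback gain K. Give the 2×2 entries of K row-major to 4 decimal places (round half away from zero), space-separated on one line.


-0.1417 0.2343 -0.8174 -0.0327

BᵀP = [-4.5000 -4.0000; -15.0000 -14.0000]
S = R + BᵀPB = [3/2 0; 0 1/2] + [5.0000 16.0000; 16.0000 53.0000] = [6.5000 16.0000; 16.0000 53.5000]
BᵀPA = [-14.0000 1.0000; -46.0000 2.0000]
K = S⁻¹·BᵀPA = [-0.1417 0.2343; -0.8174 -0.0327]
A−BK = [0.4469 -1.6621; -0.4496 1.7820]
AᵀP(A−BK) = [0.4142 -0.2234; -0.2234 0.8311]
P' = Q + AᵀP(A−BK) = [3.6642 1.7766; 1.7766 4.8311]
tr(P') = 8.4952


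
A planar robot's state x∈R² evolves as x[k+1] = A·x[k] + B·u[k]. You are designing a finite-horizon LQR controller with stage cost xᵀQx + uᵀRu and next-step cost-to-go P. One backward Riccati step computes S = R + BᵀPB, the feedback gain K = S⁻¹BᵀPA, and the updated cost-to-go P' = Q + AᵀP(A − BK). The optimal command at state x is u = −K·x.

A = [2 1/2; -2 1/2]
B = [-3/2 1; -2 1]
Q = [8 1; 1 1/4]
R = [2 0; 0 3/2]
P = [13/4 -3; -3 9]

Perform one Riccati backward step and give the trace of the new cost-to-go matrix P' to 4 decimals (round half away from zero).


BᵀP = [1.1250 -13.5000; 0.2500 6.0000]
S = R + BᵀPB = [2 0; 0 3/2] + [25.3125 -12.3750; -12.3750 6.2500] = [27.3125 -12.3750; -12.3750 7.7500]
BᵀPA = [29.2500 -6.1875; -11.5000 3.1250]
K = S⁻¹·BᵀPA = [1.4415 -0.1586; 0.8179 0.1500]
A−BK = [3.3444 0.1121; 0.0651 0.0328]
AᵀP(A−BK) = [40.2413 0.6135; 0.6135 0.1125]
P' = Q + AᵀP(A−BK) = [48.2413 1.6135; 1.6135 0.3625]
tr(P') = 48.6038

48.6038


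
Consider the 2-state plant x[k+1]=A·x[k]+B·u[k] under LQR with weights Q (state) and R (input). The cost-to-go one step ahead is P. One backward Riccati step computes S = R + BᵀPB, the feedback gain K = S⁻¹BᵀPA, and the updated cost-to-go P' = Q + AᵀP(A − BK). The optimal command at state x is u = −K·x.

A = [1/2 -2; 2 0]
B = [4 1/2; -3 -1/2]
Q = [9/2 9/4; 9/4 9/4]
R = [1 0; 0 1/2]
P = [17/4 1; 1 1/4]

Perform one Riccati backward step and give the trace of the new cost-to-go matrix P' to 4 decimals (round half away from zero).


BᵀP = [14.0000 3.2500; 1.6250 0.3750]
S = R + BᵀPB = [1 0; 0 1/2] + [46.2500 5.3750; 5.3750 0.6250] = [47.2500 5.3750; 5.3750 1.1250]
BᵀPA = [13.5000 -28.0000; 1.5625 -3.2500]
K = S⁻¹·BᵀPA = [0.2798 -0.5782; 0.0522 -0.1262]
A−BK = [-0.6452 0.3760; 2.8654 -1.7978]
AᵀP(A−BK) = [0.2040 -0.2466; -0.2466 0.3992]
P' = Q + AᵀP(A−BK) = [4.7040 2.0034; 2.0034 2.6492]
tr(P') = 7.3532

7.3532


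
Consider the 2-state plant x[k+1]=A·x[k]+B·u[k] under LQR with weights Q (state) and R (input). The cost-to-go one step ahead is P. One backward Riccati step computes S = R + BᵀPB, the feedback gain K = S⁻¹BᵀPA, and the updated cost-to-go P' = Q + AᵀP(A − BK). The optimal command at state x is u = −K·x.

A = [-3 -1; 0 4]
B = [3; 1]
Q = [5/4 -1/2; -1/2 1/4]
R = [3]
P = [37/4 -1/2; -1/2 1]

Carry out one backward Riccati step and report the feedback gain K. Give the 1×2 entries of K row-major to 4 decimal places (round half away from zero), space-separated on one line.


-0.9703 -0.3472

BᵀP = [27.2500 -0.5000]
S = R + BᵀPB = [3] + [81.2500] = [84.2500]
BᵀPA = [-81.7500 -29.2500]
K = S⁻¹·BᵀPA = [-0.9703 -0.3472]
A−BK = [-0.0890 0.0415; 0.9703 4.3472]
AᵀP(A−BK) = [3.9258 5.3680; 5.3680 19.0950]
P' = Q + AᵀP(A−BK) = [5.1758 4.8680; 4.8680 19.3450]
tr(P') = 24.5208


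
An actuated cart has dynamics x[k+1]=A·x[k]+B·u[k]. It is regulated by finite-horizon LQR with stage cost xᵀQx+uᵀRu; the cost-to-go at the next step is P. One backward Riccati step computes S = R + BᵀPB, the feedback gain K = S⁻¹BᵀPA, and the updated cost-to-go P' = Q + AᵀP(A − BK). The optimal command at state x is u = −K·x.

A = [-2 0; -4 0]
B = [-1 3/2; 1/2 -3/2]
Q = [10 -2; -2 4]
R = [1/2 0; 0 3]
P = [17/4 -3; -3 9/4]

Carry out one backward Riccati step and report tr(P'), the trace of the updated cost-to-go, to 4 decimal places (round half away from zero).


BᵀP = [-5.7500 4.1250; 10.8750 -7.8750]
S = R + BᵀPB = [1/2 0; 0 3] + [7.8125 -14.8125; -14.8125 28.1250] = [8.3125 -14.8125; -14.8125 31.1250]
BᵀPA = [-5.0000 0.0000; 9.7500 0.0000]
K = S⁻¹·BᵀPA = [-0.2849 0.0000; 0.1776 0.0000]
A−BK = [-2.5514 0.0000; -3.5911 0.0000]
AᵀP(A−BK) = [1.8432 0.0000; 0.0000 0.0000]
P' = Q + AᵀP(A−BK) = [11.8432 -2.0000; -2.0000 4.0000]
tr(P') = 15.8432

15.8432


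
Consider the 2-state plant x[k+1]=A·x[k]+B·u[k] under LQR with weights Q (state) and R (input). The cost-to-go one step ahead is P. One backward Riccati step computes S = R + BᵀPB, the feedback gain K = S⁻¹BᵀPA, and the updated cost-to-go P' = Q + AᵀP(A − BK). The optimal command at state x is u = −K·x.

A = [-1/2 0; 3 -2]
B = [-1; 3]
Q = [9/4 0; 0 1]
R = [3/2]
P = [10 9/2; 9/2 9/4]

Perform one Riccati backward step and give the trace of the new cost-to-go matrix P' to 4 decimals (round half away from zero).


BᵀP = [3.5000 2.2500]
S = R + BᵀPB = [3/2] + [3.2500] = [4.7500]
BᵀPA = [5.0000 -4.5000]
K = S⁻¹·BᵀPA = [1.0526 -0.9474]
A−BK = [0.5526 -0.9474; -0.1579 0.8421]
AᵀP(A−BK) = [3.9868 -4.2632; -4.2632 4.7368]
P' = Q + AᵀP(A−BK) = [6.2368 -4.2632; -4.2632 5.7368]
tr(P') = 11.9737

11.9737


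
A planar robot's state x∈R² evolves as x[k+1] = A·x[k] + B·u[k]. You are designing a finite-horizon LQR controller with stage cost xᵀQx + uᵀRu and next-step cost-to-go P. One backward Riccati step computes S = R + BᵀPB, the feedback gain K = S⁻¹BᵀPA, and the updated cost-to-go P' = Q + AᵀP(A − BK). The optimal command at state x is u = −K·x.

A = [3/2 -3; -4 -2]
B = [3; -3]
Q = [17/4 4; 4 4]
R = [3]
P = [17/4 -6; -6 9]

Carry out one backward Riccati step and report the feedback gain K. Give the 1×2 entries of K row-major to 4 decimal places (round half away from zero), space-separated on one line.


0.9821 -0.0098

BᵀP = [30.7500 -45.0000]
S = R + BᵀPB = [3] + [227.2500] = [230.2500]
BᵀPA = [226.1250 -2.2500]
K = S⁻¹·BᵀPA = [0.9821 -0.0098]
A−BK = [-1.4463 -2.9707; -1.0537 -2.0293]
AᵀP(A−BK) = [3.4886 1.0847; 1.0847 2.2280]
P' = Q + AᵀP(A−BK) = [7.7386 5.0847; 5.0847 6.2280]
tr(P') = 13.9666


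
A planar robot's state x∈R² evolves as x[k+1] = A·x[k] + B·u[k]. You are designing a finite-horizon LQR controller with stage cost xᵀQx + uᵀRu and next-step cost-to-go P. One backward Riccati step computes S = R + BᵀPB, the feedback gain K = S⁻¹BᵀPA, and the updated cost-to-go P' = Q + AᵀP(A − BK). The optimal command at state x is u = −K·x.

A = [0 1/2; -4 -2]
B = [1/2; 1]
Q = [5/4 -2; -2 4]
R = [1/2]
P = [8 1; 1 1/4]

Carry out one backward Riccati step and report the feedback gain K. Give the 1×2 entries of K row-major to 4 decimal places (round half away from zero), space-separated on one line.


BᵀP = [5.0000 0.7500]
S = R + BᵀPB = [1/2] + [3.2500] = [3.7500]
BᵀPA = [-3.0000 1.0000]
K = S⁻¹·BᵀPA = [-0.8000 0.2667]
A−BK = [0.4000 0.3667; -3.2000 -2.2667]
AᵀP(A−BK) = [1.6000 0.8000; 0.8000 0.7333]
P' = Q + AᵀP(A−BK) = [2.8500 -1.2000; -1.2000 4.7333]
tr(P') = 7.5833

-0.8000 0.2667


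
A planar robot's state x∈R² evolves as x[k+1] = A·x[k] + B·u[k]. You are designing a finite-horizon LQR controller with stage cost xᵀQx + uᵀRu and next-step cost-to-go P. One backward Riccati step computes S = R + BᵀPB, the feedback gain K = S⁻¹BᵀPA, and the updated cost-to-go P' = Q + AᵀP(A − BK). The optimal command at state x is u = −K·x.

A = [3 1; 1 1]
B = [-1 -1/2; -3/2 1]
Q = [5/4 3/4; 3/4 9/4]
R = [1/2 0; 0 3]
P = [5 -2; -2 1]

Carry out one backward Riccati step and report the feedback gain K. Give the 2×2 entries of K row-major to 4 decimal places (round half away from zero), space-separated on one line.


-2.1677 -0.6826 -1.1377 -0.2036

BᵀP = [-2.0000 0.5000; -4.5000 2.0000]
S = R + BᵀPB = [1/2 0; 0 3] + [1.2500 1.5000; 1.5000 4.2500] = [1.7500 1.5000; 1.5000 7.2500]
BᵀPA = [-5.5000 -1.5000; -11.5000 -2.5000]
K = S⁻¹·BᵀPA = [-2.1677 -0.6826; -1.1377 -0.2036]
A−BK = [0.2635 0.2156; -1.1138 0.1796]
AᵀP(A−BK) = [8.9940 1.9042; 1.9042 0.4671]
P' = Q + AᵀP(A−BK) = [10.2440 2.6542; 2.6542 2.7171]
tr(P') = 12.9611


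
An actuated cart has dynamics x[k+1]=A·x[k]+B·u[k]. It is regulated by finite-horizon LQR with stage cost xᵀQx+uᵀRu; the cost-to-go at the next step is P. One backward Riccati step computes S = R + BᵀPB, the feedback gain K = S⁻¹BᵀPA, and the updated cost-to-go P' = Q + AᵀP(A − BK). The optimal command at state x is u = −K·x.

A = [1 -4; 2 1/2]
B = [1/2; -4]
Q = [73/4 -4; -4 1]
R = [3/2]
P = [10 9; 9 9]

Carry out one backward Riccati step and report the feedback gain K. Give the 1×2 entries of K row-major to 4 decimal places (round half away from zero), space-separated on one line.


-0.8393 0.9665

BᵀP = [-31.0000 -31.5000]
S = R + BᵀPB = [3/2] + [110.5000] = [112.0000]
BᵀPA = [-94.0000 108.2500]
K = S⁻¹·BᵀPA = [-0.8393 0.9665]
A−BK = [1.4196 -4.4833; -1.3571 4.3661]
AᵀP(A−BK) = [3.1071 -7.6473; -7.6473 21.6244]
P' = Q + AᵀP(A−BK) = [21.3571 -11.6473; -11.6473 22.6244]
tr(P') = 43.9816


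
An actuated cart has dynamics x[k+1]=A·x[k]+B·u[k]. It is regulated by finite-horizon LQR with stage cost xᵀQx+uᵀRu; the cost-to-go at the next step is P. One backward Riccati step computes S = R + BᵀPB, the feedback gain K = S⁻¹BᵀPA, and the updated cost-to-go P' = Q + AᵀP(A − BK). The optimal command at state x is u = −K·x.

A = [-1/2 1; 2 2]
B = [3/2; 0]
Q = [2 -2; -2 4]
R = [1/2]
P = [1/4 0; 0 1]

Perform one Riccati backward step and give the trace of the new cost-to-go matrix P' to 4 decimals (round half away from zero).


BᵀP = [0.3750 0.0000]
S = R + BᵀPB = [1/2] + [0.5625] = [1.0625]
BᵀPA = [-0.1875 0.3750]
K = S⁻¹·BᵀPA = [-0.1765 0.3529]
A−BK = [-0.2353 0.4706; 2.0000 2.0000]
AᵀP(A−BK) = [4.0294 3.9412; 3.9412 4.1176]
P' = Q + AᵀP(A−BK) = [6.0294 1.9412; 1.9412 8.1176]
tr(P') = 14.1471

14.1471


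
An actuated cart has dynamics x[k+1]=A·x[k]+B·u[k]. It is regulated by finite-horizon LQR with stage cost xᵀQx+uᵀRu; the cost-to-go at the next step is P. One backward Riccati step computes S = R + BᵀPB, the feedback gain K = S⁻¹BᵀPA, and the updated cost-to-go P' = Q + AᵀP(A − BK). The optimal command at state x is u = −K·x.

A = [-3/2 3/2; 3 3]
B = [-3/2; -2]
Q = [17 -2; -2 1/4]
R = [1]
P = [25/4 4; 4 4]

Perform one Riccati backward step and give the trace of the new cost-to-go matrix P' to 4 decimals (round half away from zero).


BᵀP = [-17.3750 -14.0000]
S = R + BᵀPB = [1] + [54.0625] = [55.0625]
BᵀPA = [-15.9375 -68.0625]
K = S⁻¹·BᵀPA = [-0.2894 -1.2361]
A−BK = [-1.9342 -0.3541; 2.4211 0.5278]
AᵀP(A−BK) = [9.4495 2.2372; 2.2372 1.9308]
P' = Q + AᵀP(A−BK) = [26.4495 0.2372; 0.2372 2.1808]
tr(P') = 28.6302

28.6302


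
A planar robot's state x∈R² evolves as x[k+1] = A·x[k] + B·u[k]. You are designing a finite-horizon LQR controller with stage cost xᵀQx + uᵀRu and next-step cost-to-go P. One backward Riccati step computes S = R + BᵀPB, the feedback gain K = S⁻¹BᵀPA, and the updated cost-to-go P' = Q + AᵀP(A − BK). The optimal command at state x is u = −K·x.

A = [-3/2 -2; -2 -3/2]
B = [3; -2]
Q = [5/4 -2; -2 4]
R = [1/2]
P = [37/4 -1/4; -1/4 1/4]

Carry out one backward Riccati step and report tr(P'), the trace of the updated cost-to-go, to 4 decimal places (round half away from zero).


9.5007

BᵀP = [28.2500 -1.2500]
S = R + BᵀPB = [1/2] + [87.2500] = [87.7500]
BᵀPA = [-39.8750 -54.6250]
K = S⁻¹·BᵀPA = [-0.4544 -0.6225]
A−BK = [-0.1368 -0.1325; -2.9088 -2.7450]
AᵀP(A−BK) = [2.1927 2.1150; 2.1150 2.0580]
P' = Q + AᵀP(A−BK) = [3.4427 0.1150; 0.1150 6.0580]
tr(P') = 9.5007


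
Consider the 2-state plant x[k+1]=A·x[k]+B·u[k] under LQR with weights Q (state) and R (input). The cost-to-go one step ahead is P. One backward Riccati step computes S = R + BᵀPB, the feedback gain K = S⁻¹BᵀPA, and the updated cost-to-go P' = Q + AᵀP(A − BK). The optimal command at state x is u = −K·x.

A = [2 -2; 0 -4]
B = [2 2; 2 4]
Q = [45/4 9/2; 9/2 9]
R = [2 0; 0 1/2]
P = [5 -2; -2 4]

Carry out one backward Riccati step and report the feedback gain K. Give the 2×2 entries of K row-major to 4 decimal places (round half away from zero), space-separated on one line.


1.3962 -0.0377 -0.6685 -0.9704

BᵀP = [6.0000 4.0000; 2.0000 12.0000]
S = R + BᵀPB = [2 0; 0 1/2] + [20.0000 28.0000; 28.0000 52.0000] = [22.0000 28.0000; 28.0000 52.5000]
BᵀPA = [12.0000 -28.0000; 4.0000 -52.0000]
K = S⁻¹·BᵀPA = [1.3962 -0.0377; -0.6685 -0.9704]
A−BK = [0.5445 0.0162; -0.1186 -0.0431]
AᵀP(A−BK) = [5.9191 0.3342; 0.3342 0.4852]
P' = Q + AᵀP(A−BK) = [17.1691 4.8342; 4.8342 9.4852]
tr(P') = 26.6543


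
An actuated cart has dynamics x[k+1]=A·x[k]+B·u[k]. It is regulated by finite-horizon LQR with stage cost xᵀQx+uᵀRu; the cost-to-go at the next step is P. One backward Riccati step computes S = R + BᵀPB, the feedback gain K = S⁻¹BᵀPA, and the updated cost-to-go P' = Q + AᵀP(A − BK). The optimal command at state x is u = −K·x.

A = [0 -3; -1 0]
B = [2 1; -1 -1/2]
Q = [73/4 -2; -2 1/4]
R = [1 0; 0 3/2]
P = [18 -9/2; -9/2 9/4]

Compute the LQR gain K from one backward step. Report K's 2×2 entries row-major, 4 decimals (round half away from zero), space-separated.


0.1036 -1.1185 0.0345 -0.3728

BᵀP = [40.5000 -11.2500; 20.2500 -5.6250]
S = R + BᵀPB = [1 0; 0 3/2] + [92.2500 46.1250; 46.1250 23.0625] = [93.2500 46.1250; 46.1250 24.5625]
BᵀPA = [11.2500 -121.5000; 5.6250 -60.7500]
K = S⁻¹·BᵀPA = [0.1036 -1.1185; 0.0345 -0.3728]
A−BK = [-0.2417 -0.3901; -0.8792 -1.3049]
AᵀP(A−BK) = [0.8907 1.1807; 1.1807 3.4488]
P' = Q + AᵀP(A−BK) = [19.1407 -0.8193; -0.8193 3.6988]
tr(P') = 22.8395


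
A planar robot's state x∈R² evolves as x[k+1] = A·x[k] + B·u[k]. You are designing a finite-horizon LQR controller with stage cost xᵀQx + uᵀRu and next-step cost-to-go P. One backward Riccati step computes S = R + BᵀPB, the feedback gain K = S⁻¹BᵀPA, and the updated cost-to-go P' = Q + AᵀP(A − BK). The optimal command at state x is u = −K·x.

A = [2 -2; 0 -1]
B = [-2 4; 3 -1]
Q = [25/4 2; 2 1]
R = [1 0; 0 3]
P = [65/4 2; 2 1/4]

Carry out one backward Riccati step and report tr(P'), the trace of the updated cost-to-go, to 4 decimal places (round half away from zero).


BᵀP = [-26.5000 -3.2500; 63.0000 7.7500]
S = R + BᵀPB = [1 0; 0 3] + [43.2500 -102.7500; -102.7500 244.2500] = [44.2500 -102.7500; -102.7500 247.2500]
BᵀPA = [-53.0000 56.2500; 126.0000 -133.7500]
K = S⁻¹·BᵀPA = [-0.4116 0.4305; 0.3386 -0.3620]
A−BK = [-0.1774 0.3092; 1.5734 -2.6536]
AᵀP(A−BK) = [0.5271 -0.5656; -0.5656 0.6106]
P' = Q + AᵀP(A−BK) = [6.7771 1.4344; 1.4344 1.6106]
tr(P') = 8.3876

8.3876


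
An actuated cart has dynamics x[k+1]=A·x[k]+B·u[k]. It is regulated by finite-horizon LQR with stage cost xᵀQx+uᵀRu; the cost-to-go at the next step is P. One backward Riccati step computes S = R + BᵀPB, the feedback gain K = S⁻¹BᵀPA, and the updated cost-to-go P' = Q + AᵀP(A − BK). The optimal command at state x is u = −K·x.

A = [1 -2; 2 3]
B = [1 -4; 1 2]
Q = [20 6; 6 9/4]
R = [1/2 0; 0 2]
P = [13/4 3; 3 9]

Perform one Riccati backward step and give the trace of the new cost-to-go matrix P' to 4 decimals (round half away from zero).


BᵀP = [6.2500 12.0000; -7.0000 6.0000]
S = R + BᵀPB = [1/2 0; 0 2] + [18.2500 -1.0000; -1.0000 40.0000] = [18.7500 -1.0000; -1.0000 42.0000]
BᵀPA = [30.2500 23.5000; 5.0000 32.0000]
K = S⁻¹·BᵀPA = [1.6217 1.2956; 0.1577 0.7928]
A−BK = [0.0089 -0.1246; 0.0629 0.1189]
AᵀP(A−BK) = [1.4040 1.3439; 1.3439 2.1850]
P' = Q + AᵀP(A−BK) = [21.4040 7.3439; 7.3439 4.4350]
tr(P') = 25.8390

25.8390


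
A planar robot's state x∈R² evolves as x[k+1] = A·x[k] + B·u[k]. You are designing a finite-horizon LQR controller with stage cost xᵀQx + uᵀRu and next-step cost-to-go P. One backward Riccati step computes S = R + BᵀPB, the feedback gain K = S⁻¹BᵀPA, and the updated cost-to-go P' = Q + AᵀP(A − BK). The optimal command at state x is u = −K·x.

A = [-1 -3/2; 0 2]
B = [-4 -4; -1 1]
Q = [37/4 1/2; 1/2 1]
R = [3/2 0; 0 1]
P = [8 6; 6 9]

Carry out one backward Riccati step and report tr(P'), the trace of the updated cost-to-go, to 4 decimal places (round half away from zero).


12.4068

BᵀP = [-38.0000 -33.0000; -26.0000 -15.0000]
S = R + BᵀPB = [3/2 0; 0 1] + [185.0000 119.0000; 119.0000 89.0000] = [186.5000 119.0000; 119.0000 90.0000]
BᵀPA = [38.0000 -9.0000; 26.0000 9.0000]
K = S⁻¹·BᵀPA = [0.1242 -0.7168; 0.1246 1.0478]
A−BK = [-0.0046 -0.1761; -0.0004 0.2353]
AᵀP(A−BK) = [0.0389 -0.0034; -0.0034 2.1179]
P' = Q + AᵀP(A−BK) = [9.2889 0.4966; 0.4966 3.1179]
tr(P') = 12.4068


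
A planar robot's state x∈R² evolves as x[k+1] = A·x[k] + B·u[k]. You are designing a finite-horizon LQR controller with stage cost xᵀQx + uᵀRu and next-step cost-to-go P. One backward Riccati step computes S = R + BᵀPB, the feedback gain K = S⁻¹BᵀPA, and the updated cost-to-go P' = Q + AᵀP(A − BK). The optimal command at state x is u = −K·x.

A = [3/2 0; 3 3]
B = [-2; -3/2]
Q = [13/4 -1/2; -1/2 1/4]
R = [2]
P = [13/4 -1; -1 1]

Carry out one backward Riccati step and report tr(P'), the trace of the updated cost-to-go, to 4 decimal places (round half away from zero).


16.4125

BᵀP = [-5.0000 0.5000]
S = R + BᵀPB = [2] + [9.2500] = [11.2500]
BᵀPA = [-6.0000 1.5000]
K = S⁻¹·BᵀPA = [-0.5333 0.1333]
A−BK = [0.4333 0.2667; 2.2000 3.2000]
AᵀP(A−BK) = [4.1125 5.3000; 5.3000 8.8000]
P' = Q + AᵀP(A−BK) = [7.3625 4.8000; 4.8000 9.0500]
tr(P') = 16.4125


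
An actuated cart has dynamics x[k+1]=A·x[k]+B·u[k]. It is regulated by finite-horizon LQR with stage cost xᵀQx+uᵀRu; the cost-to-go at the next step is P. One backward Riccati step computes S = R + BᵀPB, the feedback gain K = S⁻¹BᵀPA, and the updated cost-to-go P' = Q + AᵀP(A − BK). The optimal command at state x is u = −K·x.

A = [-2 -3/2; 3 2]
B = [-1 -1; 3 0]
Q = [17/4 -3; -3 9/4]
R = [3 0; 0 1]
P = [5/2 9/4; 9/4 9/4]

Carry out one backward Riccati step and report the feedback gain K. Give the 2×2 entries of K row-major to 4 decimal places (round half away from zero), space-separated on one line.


0.4055 0.2418 -0.0076 0.0793

BᵀP = [4.2500 4.5000; -2.5000 -2.2500]
S = R + BᵀPB = [3 0; 0 1] + [9.2500 -4.2500; -4.2500 2.5000] = [12.2500 -4.2500; -4.2500 3.5000]
BᵀPA = [5.0000 2.6250; -1.7500 -0.7500]
K = S⁻¹·BᵀPA = [0.4055 0.2418; -0.0076 0.0793]
A−BK = [-1.6020 -1.1788; 1.7834 1.2746]
AᵀP(A−BK) = [1.2091 0.8048; 0.8048 0.5497]
P' = Q + AᵀP(A−BK) = [5.4591 -2.1952; -2.1952 2.7997]
tr(P') = 8.2588


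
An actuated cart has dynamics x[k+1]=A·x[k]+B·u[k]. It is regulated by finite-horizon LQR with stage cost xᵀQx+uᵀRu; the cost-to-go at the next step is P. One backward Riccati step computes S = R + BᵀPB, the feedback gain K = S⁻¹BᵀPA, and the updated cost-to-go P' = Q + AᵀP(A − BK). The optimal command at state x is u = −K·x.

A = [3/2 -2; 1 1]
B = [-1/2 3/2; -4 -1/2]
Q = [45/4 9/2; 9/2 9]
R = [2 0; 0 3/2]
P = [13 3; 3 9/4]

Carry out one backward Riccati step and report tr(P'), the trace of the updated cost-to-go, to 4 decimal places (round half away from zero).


24.1315

BᵀP = [-18.5000 -10.5000; 18.0000 3.3750]
S = R + BᵀPB = [2 0; 0 3/2] + [51.2500 -22.5000; -22.5000 25.3125] = [53.2500 -22.5000; -22.5000 26.8125]
BᵀPA = [-38.2500 26.5000; 30.3750 -32.6250]
K = S⁻¹·BᵀPA = [-0.3713 -0.0255; 0.8213 -1.2382]
A−BK = [0.0824 -0.1555; -0.0745 0.2788]
AᵀP(A−BK) = [1.3514 -1.6161; -1.6161 2.5300]
P' = Q + AᵀP(A−BK) = [12.6014 2.8839; 2.8839 11.5300]
tr(P') = 24.1315


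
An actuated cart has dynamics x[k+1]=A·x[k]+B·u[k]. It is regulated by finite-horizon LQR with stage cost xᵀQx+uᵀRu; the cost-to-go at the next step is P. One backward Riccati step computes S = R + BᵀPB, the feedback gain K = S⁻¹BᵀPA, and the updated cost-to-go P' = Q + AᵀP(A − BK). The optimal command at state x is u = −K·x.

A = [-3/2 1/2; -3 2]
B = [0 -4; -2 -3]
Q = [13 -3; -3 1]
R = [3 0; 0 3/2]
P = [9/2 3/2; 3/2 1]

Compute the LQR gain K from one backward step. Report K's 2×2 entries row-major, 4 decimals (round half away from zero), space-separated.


0.2982 -0.2478 0.4674 -0.2092

BᵀP = [-3.0000 -2.0000; -22.5000 -9.0000]
S = R + BᵀPB = [3 0; 0 3/2] + [4.0000 18.0000; 18.0000 117.0000] = [7.0000 18.0000; 18.0000 118.5000]
BᵀPA = [10.5000 -5.5000; 60.7500 -29.2500]
K = S⁻¹·BᵀPA = [0.2982 -0.2478; 0.4674 -0.2092]
A−BK = [0.3694 -0.3368; -1.0015 0.8769]
AᵀP(A−BK) = [1.1016 -0.8145; -0.8145 0.6432]
P' = Q + AᵀP(A−BK) = [14.1016 -3.8145; -3.8145 1.6432]
tr(P') = 15.7448


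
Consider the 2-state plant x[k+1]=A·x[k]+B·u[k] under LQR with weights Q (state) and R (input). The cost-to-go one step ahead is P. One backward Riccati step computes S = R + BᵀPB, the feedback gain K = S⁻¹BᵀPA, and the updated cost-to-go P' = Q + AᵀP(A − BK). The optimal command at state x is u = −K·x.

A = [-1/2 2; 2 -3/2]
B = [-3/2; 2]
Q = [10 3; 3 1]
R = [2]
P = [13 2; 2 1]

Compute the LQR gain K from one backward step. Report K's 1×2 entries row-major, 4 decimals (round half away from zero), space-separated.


0.2473 -1.2688

BᵀP = [-15.5000 -1.0000]
S = R + BᵀPB = [2] + [21.2500] = [23.2500]
BᵀPA = [5.7500 -29.5000]
K = S⁻¹·BᵀPA = [0.2473 -1.2688]
A−BK = [-0.1290 0.0968; 1.5054 1.0376]
AᵀP(A−BK) = [1.8280 0.7957; 0.7957 4.8199]
P' = Q + AᵀP(A−BK) = [11.8280 3.7957; 3.7957 5.8199]
tr(P') = 17.6478


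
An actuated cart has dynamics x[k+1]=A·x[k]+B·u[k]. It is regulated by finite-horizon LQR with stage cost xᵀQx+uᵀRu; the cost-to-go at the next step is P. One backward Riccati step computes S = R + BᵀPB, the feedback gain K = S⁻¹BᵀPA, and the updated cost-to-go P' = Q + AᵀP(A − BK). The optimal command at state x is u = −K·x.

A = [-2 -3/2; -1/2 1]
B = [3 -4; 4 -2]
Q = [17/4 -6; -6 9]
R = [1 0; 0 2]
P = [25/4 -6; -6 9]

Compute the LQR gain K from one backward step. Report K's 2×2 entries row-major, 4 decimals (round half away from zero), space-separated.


0.1872 0.6741 0.6145 0.8479

BᵀP = [-5.2500 18.0000; -13.0000 6.0000]
S = R + BᵀPB = [1 0; 0 2] + [56.2500 -15.0000; -15.0000 40.0000] = [57.2500 -15.0000; -15.0000 42.0000]
BᵀPA = [1.5000 25.8750; 23.0000 25.5000]
K = S⁻¹·BᵀPA = [0.1872 0.6741; 0.6145 0.8479]
A−BK = [-0.1037 -0.1308; -0.0198 -0.0007]
AᵀP(A−BK) = [0.8363 1.2371; 1.2371 1.9981]
P' = Q + AᵀP(A−BK) = [5.0863 -4.7629; -4.7629 10.9981]
tr(P') = 16.0844


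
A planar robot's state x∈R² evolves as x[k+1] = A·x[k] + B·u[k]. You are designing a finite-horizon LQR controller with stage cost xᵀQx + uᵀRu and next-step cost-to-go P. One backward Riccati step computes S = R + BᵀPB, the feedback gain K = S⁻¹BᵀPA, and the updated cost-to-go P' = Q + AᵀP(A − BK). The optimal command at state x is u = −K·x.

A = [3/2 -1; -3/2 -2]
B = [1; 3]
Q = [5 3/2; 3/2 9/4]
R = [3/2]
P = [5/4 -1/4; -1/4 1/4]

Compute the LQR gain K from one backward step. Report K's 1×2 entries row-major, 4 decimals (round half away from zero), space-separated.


BᵀP = [0.5000 0.5000]
S = R + BᵀPB = [3/2] + [2.0000] = [3.5000]
BᵀPA = [0.0000 -1.5000]
K = S⁻¹·BᵀPA = [0.0000 -0.4286]
A−BK = [1.5000 -0.5714; -1.5000 -0.7143]
AᵀP(A−BK) = [4.5000 -0.7500; -0.7500 0.6071]
P' = Q + AᵀP(A−BK) = [9.5000 0.7500; 0.7500 2.8571]
tr(P') = 12.3571

0.0000 -0.4286


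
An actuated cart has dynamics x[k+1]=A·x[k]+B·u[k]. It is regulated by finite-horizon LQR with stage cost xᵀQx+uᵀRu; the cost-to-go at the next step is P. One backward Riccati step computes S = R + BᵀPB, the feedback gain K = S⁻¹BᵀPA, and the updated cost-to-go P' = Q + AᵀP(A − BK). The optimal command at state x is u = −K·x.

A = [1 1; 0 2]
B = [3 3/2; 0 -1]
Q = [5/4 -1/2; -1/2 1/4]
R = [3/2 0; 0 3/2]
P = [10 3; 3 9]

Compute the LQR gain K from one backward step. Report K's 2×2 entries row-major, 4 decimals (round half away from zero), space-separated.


BᵀP = [30.0000 9.0000; 12.0000 -4.5000]
S = R + BᵀPB = [3/2 0; 0 3/2] + [90.0000 36.0000; 36.0000 22.5000] = [91.5000 36.0000; 36.0000 24.0000]
BᵀPA = [30.0000 48.0000; 12.0000 3.0000]
K = S⁻¹·BᵀPA = [0.3200 1.1600; 0.0200 -1.6150]
A−BK = [0.0100 -0.0575; 0.0200 0.3850]
AᵀP(A−BK) = [0.1600 0.5800; 0.5800 7.1650]
P' = Q + AᵀP(A−BK) = [1.4100 0.0800; 0.0800 7.4150]
tr(P') = 8.8250

0.3200 1.1600 0.0200 -1.6150


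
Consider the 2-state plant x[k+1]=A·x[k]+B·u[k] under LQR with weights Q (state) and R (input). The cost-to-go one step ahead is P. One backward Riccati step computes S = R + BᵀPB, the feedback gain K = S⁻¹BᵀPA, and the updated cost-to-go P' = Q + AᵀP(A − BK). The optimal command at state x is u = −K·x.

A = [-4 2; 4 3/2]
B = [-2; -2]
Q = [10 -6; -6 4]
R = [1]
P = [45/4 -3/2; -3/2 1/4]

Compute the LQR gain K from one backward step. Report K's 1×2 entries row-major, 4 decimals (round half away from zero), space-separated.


BᵀP = [-19.5000 2.5000]
S = R + BᵀPB = [1] + [34.0000] = [35.0000]
BᵀPA = [88.0000 -35.2500]
K = S⁻¹·BᵀPA = [2.5143 -1.0071]
A−BK = [1.0286 -0.0143; 9.0286 -0.5143]
AᵀP(A−BK) = [10.7429 -2.8714; -2.8714 1.0607]
P' = Q + AᵀP(A−BK) = [20.7429 -8.8714; -8.8714 5.0607]
tr(P') = 25.8036

2.5143 -1.0071


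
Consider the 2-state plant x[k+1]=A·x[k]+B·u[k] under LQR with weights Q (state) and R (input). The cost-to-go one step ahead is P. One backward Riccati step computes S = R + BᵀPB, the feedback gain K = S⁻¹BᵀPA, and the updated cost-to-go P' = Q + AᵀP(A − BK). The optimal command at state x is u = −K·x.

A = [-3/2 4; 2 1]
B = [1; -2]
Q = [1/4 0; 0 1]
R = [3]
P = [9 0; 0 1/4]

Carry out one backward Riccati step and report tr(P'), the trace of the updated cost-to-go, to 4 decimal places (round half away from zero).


53.6346

BᵀP = [9.0000 -0.5000]
S = R + BᵀPB = [3] + [10.0000] = [13.0000]
BᵀPA = [-14.5000 35.5000]
K = S⁻¹·BᵀPA = [-1.1154 2.7308]
A−BK = [-0.3846 1.2692; -0.2308 6.4615]
AᵀP(A−BK) = [5.0769 -13.9038; -13.9038 47.3077]
P' = Q + AᵀP(A−BK) = [5.3269 -13.9038; -13.9038 48.3077]
tr(P') = 53.6346


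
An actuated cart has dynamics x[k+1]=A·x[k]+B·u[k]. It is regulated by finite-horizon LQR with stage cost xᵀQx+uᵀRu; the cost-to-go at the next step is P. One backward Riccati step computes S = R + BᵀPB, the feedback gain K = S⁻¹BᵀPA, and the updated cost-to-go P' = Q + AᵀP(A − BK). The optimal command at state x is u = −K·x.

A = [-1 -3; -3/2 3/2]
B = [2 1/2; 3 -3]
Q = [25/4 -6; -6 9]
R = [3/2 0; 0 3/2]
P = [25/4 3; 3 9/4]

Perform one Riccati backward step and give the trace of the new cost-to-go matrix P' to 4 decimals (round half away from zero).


19.5481

BᵀP = [21.5000 12.7500; -5.8750 -5.2500]
S = R + BᵀPB = [3/2 0; 0 3/2] + [81.2500 -27.5000; -27.5000 12.8125] = [82.7500 -27.5000; -27.5000 14.3125]
BᵀPA = [-40.6250 -45.3750; 13.7500 9.7500]
K = S⁻¹·BᵀPA = [-0.4749 -0.8907; 0.0482 -1.0301]
A−BK = [-0.0742 -0.7036; 0.0693 1.0817]
AᵀP(A−BK) = [0.3562 0.6680; 0.6680 3.9419]
P' = Q + AᵀP(A−BK) = [6.6062 -5.3320; -5.3320 12.9419]
tr(P') = 19.5481


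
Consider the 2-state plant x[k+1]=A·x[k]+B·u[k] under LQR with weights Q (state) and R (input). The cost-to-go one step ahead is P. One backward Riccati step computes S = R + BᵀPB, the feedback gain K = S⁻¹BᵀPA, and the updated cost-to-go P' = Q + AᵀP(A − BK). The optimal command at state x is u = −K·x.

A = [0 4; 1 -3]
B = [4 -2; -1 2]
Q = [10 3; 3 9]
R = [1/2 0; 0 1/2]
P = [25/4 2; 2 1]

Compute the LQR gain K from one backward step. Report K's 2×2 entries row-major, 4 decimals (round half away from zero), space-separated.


0.2342 0.4798 0.4069 -0.9367

BᵀP = [23.0000 7.0000; -8.5000 -2.0000]
S = R + BᵀPB = [1/2 0; 0 1/2] + [85.0000 -32.0000; -32.0000 13.0000] = [85.5000 -32.0000; -32.0000 13.5000]
BᵀPA = [7.0000 71.0000; -2.0000 -28.0000]
K = S⁻¹·BᵀPA = [0.2342 0.4798; 0.4069 -0.9367]
A−BK = [-0.1228 0.2073; 0.4203 -0.6468]
AᵀP(A−BK) = [0.1747 -0.2322; -0.2322 0.7044]
P' = Q + AᵀP(A−BK) = [10.1747 2.7678; 2.7678 9.7044]
tr(P') = 19.8791


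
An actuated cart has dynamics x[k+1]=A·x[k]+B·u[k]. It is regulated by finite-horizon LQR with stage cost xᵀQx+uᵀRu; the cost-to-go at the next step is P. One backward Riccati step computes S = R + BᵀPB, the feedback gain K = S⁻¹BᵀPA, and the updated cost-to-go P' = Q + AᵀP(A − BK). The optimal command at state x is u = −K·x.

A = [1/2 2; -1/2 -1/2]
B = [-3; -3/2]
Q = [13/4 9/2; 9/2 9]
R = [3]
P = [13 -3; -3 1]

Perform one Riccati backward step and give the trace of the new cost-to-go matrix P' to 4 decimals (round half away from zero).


BᵀP = [-34.5000 7.5000]
S = R + BᵀPB = [3] + [92.2500] = [95.2500]
BᵀPA = [-21.0000 -72.7500]
K = S⁻¹·BᵀPA = [-0.2205 -0.7638]
A−BK = [-0.1614 -0.2913; -0.8307 -1.6457]
AᵀP(A−BK) = [0.3701 0.9606; 0.9606 2.6850]
P' = Q + AᵀP(A−BK) = [3.6201 5.4606; 5.4606 11.6850]
tr(P') = 15.3051

15.3051


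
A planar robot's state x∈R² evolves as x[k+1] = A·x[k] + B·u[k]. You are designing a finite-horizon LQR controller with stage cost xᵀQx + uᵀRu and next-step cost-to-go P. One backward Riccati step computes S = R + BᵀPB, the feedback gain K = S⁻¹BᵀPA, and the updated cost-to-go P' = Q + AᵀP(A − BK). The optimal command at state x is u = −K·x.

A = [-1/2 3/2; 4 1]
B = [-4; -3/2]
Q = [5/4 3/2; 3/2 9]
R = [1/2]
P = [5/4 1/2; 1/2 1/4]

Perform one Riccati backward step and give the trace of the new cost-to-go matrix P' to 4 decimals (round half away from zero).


11.0320

BᵀP = [-5.7500 -2.3750]
S = R + BᵀPB = [1/2] + [26.5625] = [27.0625]
BᵀPA = [-6.6250 -11.0000]
K = S⁻¹·BᵀPA = [-0.2448 -0.4065]
A−BK = [-1.4792 -0.1259; 3.6328 0.3903]
AᵀP(A−BK) = [0.6907 0.1197; 0.1197 0.0914]
P' = Q + AᵀP(A−BK) = [1.9407 1.6197; 1.6197 9.0914]
tr(P') = 11.0320


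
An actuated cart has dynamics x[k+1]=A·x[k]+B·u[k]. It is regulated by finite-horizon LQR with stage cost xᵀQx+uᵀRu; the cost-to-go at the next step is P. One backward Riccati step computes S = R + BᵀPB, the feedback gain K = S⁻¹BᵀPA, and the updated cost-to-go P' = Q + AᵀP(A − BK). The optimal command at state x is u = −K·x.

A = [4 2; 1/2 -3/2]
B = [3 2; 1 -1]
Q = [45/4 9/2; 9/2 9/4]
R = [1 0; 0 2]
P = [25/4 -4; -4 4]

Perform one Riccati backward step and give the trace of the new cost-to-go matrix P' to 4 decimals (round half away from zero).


BᵀP = [14.7500 -8.0000; 16.5000 -12.0000]
S = R + BᵀPB = [1 0; 0 2] + [36.2500 37.5000; 37.5000 45.0000] = [37.2500 37.5000; 37.5000 47.0000]
BᵀPA = [55.0000 41.5000; 60.0000 51.0000]
K = S⁻¹·BᵀPA = [0.9724 0.1103; 0.5007 0.9971]
A−BK = [0.0813 -0.3251; 0.0283 -0.6132]
AᵀP(A−BK) = [1.4731 1.1074; 1.1074 2.5704]
P' = Q + AᵀP(A−BK) = [12.7231 5.6074; 5.6074 4.8204]
tr(P') = 17.5435

17.5435


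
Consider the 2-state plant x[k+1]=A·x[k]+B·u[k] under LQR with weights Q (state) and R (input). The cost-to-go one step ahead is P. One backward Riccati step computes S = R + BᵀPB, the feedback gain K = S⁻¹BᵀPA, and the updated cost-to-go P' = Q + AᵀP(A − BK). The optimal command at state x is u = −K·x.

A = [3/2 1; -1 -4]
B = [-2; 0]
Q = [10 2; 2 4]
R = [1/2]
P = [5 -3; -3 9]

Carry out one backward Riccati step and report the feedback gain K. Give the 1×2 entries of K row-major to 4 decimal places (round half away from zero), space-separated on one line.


BᵀP = [-10.0000 6.0000]
S = R + BᵀPB = [1/2] + [20.0000] = [20.5000]
BᵀPA = [-21.0000 -34.0000]
K = S⁻¹·BᵀPA = [-1.0244 -1.6585]
A−BK = [-0.5488 -2.3171; -1.0000 -4.0000]
AᵀP(A−BK) = [7.7378 29.6707; 29.6707 116.6098]
P' = Q + AᵀP(A−BK) = [17.7378 31.6707; 31.6707 120.6098]
tr(P') = 138.3476

-1.0244 -1.6585


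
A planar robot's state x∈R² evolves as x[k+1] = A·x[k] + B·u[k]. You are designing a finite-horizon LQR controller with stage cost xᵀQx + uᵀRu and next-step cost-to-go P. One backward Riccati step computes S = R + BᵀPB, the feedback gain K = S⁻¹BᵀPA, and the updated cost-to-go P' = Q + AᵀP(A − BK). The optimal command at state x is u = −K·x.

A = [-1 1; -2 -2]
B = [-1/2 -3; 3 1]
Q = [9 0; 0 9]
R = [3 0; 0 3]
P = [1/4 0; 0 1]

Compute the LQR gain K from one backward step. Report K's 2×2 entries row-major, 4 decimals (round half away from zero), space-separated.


-0.5078 -0.4531 0.0742 -0.1953

BᵀP = [-0.1250 3.0000; -0.7500 1.0000]
S = R + BᵀPB = [3 0; 0 3] + [9.0625 3.3750; 3.3750 3.2500] = [12.0625 3.3750; 3.3750 6.2500]
BᵀPA = [-5.8750 -6.1250; -1.2500 -2.7500]
K = S⁻¹·BᵀPA = [-0.5078 -0.4531; 0.0742 -0.1953]
A−BK = [-1.0313 0.1875; -0.5508 -0.4453]
AᵀP(A−BK) = [1.3594 0.8438; 0.8438 0.9375]
P' = Q + AᵀP(A−BK) = [10.3594 0.8438; 0.8438 9.9375]
tr(P') = 20.2969
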